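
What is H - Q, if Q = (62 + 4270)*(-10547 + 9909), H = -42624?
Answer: 2721192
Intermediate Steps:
Q = -2763816 (Q = 4332*(-638) = -2763816)
H - Q = -42624 - 1*(-2763816) = -42624 + 2763816 = 2721192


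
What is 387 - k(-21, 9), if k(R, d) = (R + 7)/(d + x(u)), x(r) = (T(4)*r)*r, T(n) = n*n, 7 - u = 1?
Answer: 226409/585 ≈ 387.02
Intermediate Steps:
u = 6 (u = 7 - 1*1 = 7 - 1 = 6)
T(n) = n**2
x(r) = 16*r**2 (x(r) = (4**2*r)*r = (16*r)*r = 16*r**2)
k(R, d) = (7 + R)/(576 + d) (k(R, d) = (R + 7)/(d + 16*6**2) = (7 + R)/(d + 16*36) = (7 + R)/(d + 576) = (7 + R)/(576 + d))
387 - k(-21, 9) = 387 - (7 - 21)/(576 + 9) = 387 - (-14)/585 = 387 - 1*(-14/585) = 387 + 14/585 = 226409/585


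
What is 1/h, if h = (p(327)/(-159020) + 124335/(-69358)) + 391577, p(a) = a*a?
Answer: 5514654580/2159398302406019 ≈ 2.5538e-6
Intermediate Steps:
p(a) = a²
h = 2159398302406019/5514654580 (h = (327²/(-159020) + 124335/(-69358)) + 391577 = (106929*(-1/159020) + 124335*(-1/69358)) + 391577 = (-106929/159020 - 124335/69358) + 391577 = -13594066641/5514654580 + 391577 = 2159398302406019/5514654580 ≈ 3.9157e+5)
1/h = 1/(2159398302406019/5514654580) = 5514654580/2159398302406019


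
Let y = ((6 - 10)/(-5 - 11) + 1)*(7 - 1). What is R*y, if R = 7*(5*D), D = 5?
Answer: 2625/2 ≈ 1312.5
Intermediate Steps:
R = 175 (R = 7*(5*5) = 7*25 = 175)
y = 15/2 (y = (-4/(-16) + 1)*6 = (-4*(-1/16) + 1)*6 = (¼ + 1)*6 = (5/4)*6 = 15/2 ≈ 7.5000)
R*y = 175*(15/2) = 2625/2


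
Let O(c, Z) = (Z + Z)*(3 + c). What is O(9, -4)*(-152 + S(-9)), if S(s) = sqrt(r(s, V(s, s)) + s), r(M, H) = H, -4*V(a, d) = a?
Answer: 14592 - 144*I*sqrt(3) ≈ 14592.0 - 249.42*I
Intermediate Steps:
V(a, d) = -a/4
O(c, Z) = 2*Z*(3 + c) (O(c, Z) = (2*Z)*(3 + c) = 2*Z*(3 + c))
S(s) = sqrt(3)*sqrt(s)/2 (S(s) = sqrt(-s/4 + s) = sqrt(3*s/4) = sqrt(3)*sqrt(s)/2)
O(9, -4)*(-152 + S(-9)) = (2*(-4)*(3 + 9))*(-152 + sqrt(3)*sqrt(-9)/2) = (2*(-4)*12)*(-152 + sqrt(3)*(3*I)/2) = -96*(-152 + 3*I*sqrt(3)/2) = 14592 - 144*I*sqrt(3)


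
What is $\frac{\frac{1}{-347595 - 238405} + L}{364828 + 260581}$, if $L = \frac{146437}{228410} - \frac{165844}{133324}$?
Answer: $- \frac{268928781585171}{279013489149631054000} \approx -9.6386 \cdot 10^{-7}$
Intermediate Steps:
$L = - \frac{4589215363}{7613133710}$ ($L = 146437 \cdot \frac{1}{228410} - \frac{41461}{33331} = \frac{146437}{228410} - \frac{41461}{33331} = - \frac{4589215363}{7613133710} \approx -0.6028$)
$\frac{\frac{1}{-347595 - 238405} + L}{364828 + 260581} = \frac{\frac{1}{-347595 - 238405} - \frac{4589215363}{7613133710}}{364828 + 260581} = \frac{\frac{1}{-586000} - \frac{4589215363}{7613133710}}{625409} = \left(- \frac{1}{586000} - \frac{4589215363}{7613133710}\right) \frac{1}{625409} = \left(- \frac{268928781585171}{446129635406000}\right) \frac{1}{625409} = - \frac{268928781585171}{279013489149631054000}$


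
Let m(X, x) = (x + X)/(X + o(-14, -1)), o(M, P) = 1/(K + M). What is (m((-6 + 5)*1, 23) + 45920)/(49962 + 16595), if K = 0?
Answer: 688492/998355 ≈ 0.68963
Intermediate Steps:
o(M, P) = 1/M (o(M, P) = 1/(0 + M) = 1/M)
m(X, x) = (X + x)/(-1/14 + X) (m(X, x) = (x + X)/(X + 1/(-14)) = (X + x)/(X - 1/14) = (X + x)/(-1/14 + X))
(m((-6 + 5)*1, 23) + 45920)/(49962 + 16595) = (14*((-6 + 5)*1 + 23)/(-1 + 14*((-6 + 5)*1)) + 45920)/(49962 + 16595) = (14*(-1*1 + 23)/(-1 + 14*(-1*1)) + 45920)/66557 = (14*(-1 + 23)/(-1 + 14*(-1)) + 45920)*(1/66557) = (14*22/(-1 - 14) + 45920)*(1/66557) = (14*22/(-15) + 45920)*(1/66557) = (14*(-1/15)*22 + 45920)*(1/66557) = (-308/15 + 45920)*(1/66557) = (688492/15)*(1/66557) = 688492/998355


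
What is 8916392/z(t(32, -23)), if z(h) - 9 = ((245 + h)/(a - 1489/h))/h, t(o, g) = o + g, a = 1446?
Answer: 102761417800/103979 ≈ 9.8829e+5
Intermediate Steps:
t(o, g) = g + o
z(h) = 9 + (245 + h)/(h*(1446 - 1489/h)) (z(h) = 9 + ((245 + h)/(1446 - 1489/h))/h = 9 + (245 + h)/(h*(1446 - 1489/h)))
8916392/z(t(32, -23)) = 8916392/(((-13156 + 13015*(-23 + 32))/(-1489 + 1446*(-23 + 32)))) = 8916392/(((-13156 + 13015*9)/(-1489 + 1446*9))) = 8916392/(((-13156 + 117135)/(-1489 + 13014))) = 8916392/((103979/11525)) = 8916392/(((1/11525)*103979)) = 8916392/(103979/11525) = 8916392*(11525/103979) = 102761417800/103979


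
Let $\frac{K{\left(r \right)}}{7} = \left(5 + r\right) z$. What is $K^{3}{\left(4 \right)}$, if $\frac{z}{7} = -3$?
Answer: $-2315685267$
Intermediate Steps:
$z = -21$ ($z = 7 \left(-3\right) = -21$)
$K{\left(r \right)} = -735 - 147 r$ ($K{\left(r \right)} = 7 \left(5 + r\right) \left(-21\right) = 7 \left(-105 - 21 r\right) = -735 - 147 r$)
$K^{3}{\left(4 \right)} = \left(-735 - 588\right)^{3} = \left(-1323\right)^{3} = -2315685267$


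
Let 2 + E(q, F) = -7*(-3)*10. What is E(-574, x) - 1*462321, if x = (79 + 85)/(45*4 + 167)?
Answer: -462113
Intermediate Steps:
x = 164/347 (x = 164/(180 + 167) = 164/347 ≈ 0.47262)
E(q, F) = 208 (E(q, F) = -2 - 7*(-3)*10 = -2 + 21*10 = -2 + 210 = 208)
E(-574, x) - 1*462321 = 208 - 1*462321 = 208 - 462321 = -462113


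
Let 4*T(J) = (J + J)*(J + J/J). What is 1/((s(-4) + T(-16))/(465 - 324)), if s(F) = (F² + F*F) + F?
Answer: 141/148 ≈ 0.95270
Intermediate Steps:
s(F) = F + 2*F² (s(F) = (F² + F²) + F = 2*F² + F = F + 2*F²)
T(J) = J*(1 + J)/2 (T(J) = ((J + J)*(J + J/J))/4 = ((2*J)*(J + 1))/4 = ((2*J)*(1 + J))/4 = (2*J*(1 + J))/4 = J*(1 + J)/2)
1/((s(-4) + T(-16))/(465 - 324)) = 1/((-4*(1 + 2*(-4)) + (½)*(-16)*(1 - 16))/(465 - 324)) = 1/((-4*(1 - 8) + (½)*(-16)*(-15))/141) = 1/((-4*(-7) + 120)*(1/141)) = 1/((28 + 120)*(1/141)) = 1/(148*(1/141)) = 1/(148/141) = 141/148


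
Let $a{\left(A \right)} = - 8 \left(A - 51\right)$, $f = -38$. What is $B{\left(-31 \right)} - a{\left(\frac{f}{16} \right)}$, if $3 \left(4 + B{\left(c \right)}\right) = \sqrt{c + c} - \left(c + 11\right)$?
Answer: $- \frac{1273}{3} + \frac{i \sqrt{62}}{3} \approx -424.33 + 2.6247 i$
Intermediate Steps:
$B{\left(c \right)} = - \frac{23}{3} - \frac{c}{3} + \frac{\sqrt{2} \sqrt{c}}{3}$ ($B{\left(c \right)} = -4 + \frac{\sqrt{c + c} - \left(c + 11\right)}{3} = -4 + \frac{\sqrt{2 c} - \left(11 + c\right)}{3} = -4 + \frac{\sqrt{2} \sqrt{c} - \left(11 + c\right)}{3} = -4 + \frac{-11 - c + \sqrt{2} \sqrt{c}}{3} = -4 - \left(\frac{11}{3} + \frac{c}{3} - \frac{\sqrt{2} \sqrt{c}}{3}\right) = - \frac{23}{3} - \frac{c}{3} + \frac{\sqrt{2} \sqrt{c}}{3}$)
$a{\left(A \right)} = 408 - 8 A$ ($a{\left(A \right)} = - 8 \left(-51 + A\right) = 408 - 8 A$)
$B{\left(-31 \right)} - a{\left(\frac{f}{16} \right)} = \left(- \frac{23}{3} - - \frac{31}{3} + \frac{\sqrt{2} \sqrt{-31}}{3}\right) - \left(408 - 8 \left(- \frac{38}{16}\right)\right) = \left(- \frac{23}{3} + \frac{31}{3} + \frac{\sqrt{2} i \sqrt{31}}{3}\right) - \left(408 - 8 \left(\left(-38\right) \frac{1}{16}\right)\right) = \left(- \frac{23}{3} + \frac{31}{3} + \frac{i \sqrt{62}}{3}\right) - \left(408 - -19\right) = \left(\frac{8}{3} + \frac{i \sqrt{62}}{3}\right) - \left(408 + 19\right) = \left(\frac{8}{3} + \frac{i \sqrt{62}}{3}\right) - 427 = - \frac{1273}{3} + \frac{i \sqrt{62}}{3}$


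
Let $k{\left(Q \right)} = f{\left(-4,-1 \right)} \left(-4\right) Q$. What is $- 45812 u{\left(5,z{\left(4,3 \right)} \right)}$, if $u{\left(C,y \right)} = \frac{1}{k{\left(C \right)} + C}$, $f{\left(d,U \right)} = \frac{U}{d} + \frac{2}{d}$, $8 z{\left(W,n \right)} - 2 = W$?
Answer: $- \frac{22906}{5} \approx -4581.2$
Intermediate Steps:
$z{\left(W,n \right)} = \frac{1}{4} + \frac{W}{8}$
$f{\left(d,U \right)} = \frac{2}{d} + \frac{U}{d}$
$k{\left(Q \right)} = Q$ ($k{\left(Q \right)} = \frac{2 - 1}{-4} \left(-4\right) Q = \left(- \frac{1}{4}\right) 1 \left(-4\right) Q = \left(- \frac{1}{4}\right) \left(-4\right) Q = 1 Q = Q$)
$u{\left(C,y \right)} = \frac{1}{2 C}$ ($u{\left(C,y \right)} = \frac{1}{C + C} = \frac{1}{2 C}$)
$- 45812 u{\left(5,z{\left(4,3 \right)} \right)} = - 45812 \frac{1}{2 \cdot 5} = - 45812 \cdot \frac{1}{2} \cdot \frac{1}{5} = \left(-45812\right) \frac{1}{10} = - \frac{22906}{5}$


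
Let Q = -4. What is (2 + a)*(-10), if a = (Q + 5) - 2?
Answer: -10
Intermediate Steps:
a = -1 (a = (-4 + 5) - 2 = 1 - 2 = -1)
(2 + a)*(-10) = (2 - 1)*(-10) = 1*(-10) = -10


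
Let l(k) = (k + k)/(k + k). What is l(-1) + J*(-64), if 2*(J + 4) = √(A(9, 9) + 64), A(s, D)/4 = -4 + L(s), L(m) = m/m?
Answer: 257 - 64*√13 ≈ 26.245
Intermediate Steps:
L(m) = 1
A(s, D) = -12 (A(s, D) = 4*(-4 + 1) = 4*(-3) = -12)
l(k) = 1 (l(k) = (2*k)/((2*k)) = (2*k)*(1/(2*k)) = 1)
J = -4 + √13 (J = -4 + √(-12 + 64)/2 = -4 + √52/2 = -4 + (2*√13)/2 = -4 + √13 ≈ -0.39445)
l(-1) + J*(-64) = 1 + (-4 + √13)*(-64) = 1 + (256 - 64*√13) = 257 - 64*√13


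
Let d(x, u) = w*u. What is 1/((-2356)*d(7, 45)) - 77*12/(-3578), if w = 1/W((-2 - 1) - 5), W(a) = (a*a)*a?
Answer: 12474302/47417445 ≈ 0.26307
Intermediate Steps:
W(a) = a³ (W(a) = a²*a = a³)
w = -1/512 (w = 1/(((-2 - 1) - 5)³) = 1/((-3 - 5)³) = 1/((-8)³) = 1/(-512) = -1/512 ≈ -0.0019531)
d(x, u) = -u/512
1/((-2356)*d(7, 45)) - 77*12/(-3578) = 1/((-2356)*((-1/512*45))) - 77*12/(-3578) = -1/(2356*(-45/512)) - 924*(-1/3578) = -1/2356*(-512/45) + 462/1789 = 128/26505 + 462/1789 = 12474302/47417445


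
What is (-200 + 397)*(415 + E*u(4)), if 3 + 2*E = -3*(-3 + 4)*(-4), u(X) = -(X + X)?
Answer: 74663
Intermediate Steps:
u(X) = -2*X
E = 9/2 (E = -3/2 + (-3*(-3 + 4)*(-4))/2 = -3/2 + (-3*1*(-4))/2 = -3/2 + (-3*(-4))/2 = -3/2 + (1/2)*12 = -3/2 + 6 = 9/2 ≈ 4.5000)
(-200 + 397)*(415 + E*u(4)) = (-200 + 397)*(415 + 9*(-2*4)/2) = 197*(415 + (9/2)*(-8)) = 197*(415 - 36) = 197*379 = 74663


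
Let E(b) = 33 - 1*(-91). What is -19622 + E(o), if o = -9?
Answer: -19498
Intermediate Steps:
E(b) = 124 (E(b) = 33 + 91 = 124)
-19622 + E(o) = -19622 + 124 = -19498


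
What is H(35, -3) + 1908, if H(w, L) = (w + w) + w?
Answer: 2013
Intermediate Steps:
H(w, L) = 3*w (H(w, L) = 2*w + w = 3*w)
H(35, -3) + 1908 = 3*35 + 1908 = 105 + 1908 = 2013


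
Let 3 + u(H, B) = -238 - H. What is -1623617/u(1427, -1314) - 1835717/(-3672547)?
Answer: 5965871718455/6125808396 ≈ 973.89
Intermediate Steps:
u(H, B) = -241 - H (u(H, B) = -3 + (-238 - H) = -241 - H)
-1623617/u(1427, -1314) - 1835717/(-3672547) = -1623617/(-241 - 1*1427) - 1835717/(-3672547) = -1623617/(-241 - 1427) - 1835717*(-1/3672547) = -1623617/(-1668) + 1835717/3672547 = -1623617*(-1/1668) + 1835717/3672547 = 1623617/1668 + 1835717/3672547 = 5965871718455/6125808396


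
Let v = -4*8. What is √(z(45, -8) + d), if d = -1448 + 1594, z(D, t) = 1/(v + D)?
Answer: 3*√2743/13 ≈ 12.086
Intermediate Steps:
v = -32
z(D, t) = 1/(-32 + D)
d = 146
√(z(45, -8) + d) = √(1/(-32 + 45) + 146) = √(1/13 + 146) = √(1899/13) = 3*√2743/13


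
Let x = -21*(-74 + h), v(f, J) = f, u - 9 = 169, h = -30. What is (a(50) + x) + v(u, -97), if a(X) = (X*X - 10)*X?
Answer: 126862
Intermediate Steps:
u = 178 (u = 9 + 169 = 178)
a(X) = X*(-10 + X²) (a(X) = (X² - 10)*X = (-10 + X²)*X = X*(-10 + X²))
x = 2184 (x = -21*(-74 - 30) = -21*(-104) = 2184)
(a(50) + x) + v(u, -97) = (50*(-10 + 50²) + 2184) + 178 = (50*(-10 + 2500) + 2184) + 178 = (50*2490 + 2184) + 178 = (124500 + 2184) + 178 = 126684 + 178 = 126862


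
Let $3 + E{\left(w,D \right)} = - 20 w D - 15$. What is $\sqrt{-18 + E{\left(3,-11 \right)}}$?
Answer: $4 \sqrt{39} \approx 24.98$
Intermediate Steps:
$E{\left(w,D \right)} = -18 - 20 D w$ ($E{\left(w,D \right)} = -3 + \left(- 20 w D - 15\right) = -3 - \left(15 + 20 D w\right) = -18 - 20 D w$)
$\sqrt{-18 + E{\left(3,-11 \right)}} = \sqrt{-18 - \left(18 - 660\right)} = \sqrt{-18 + \left(-18 + 660\right)} = \sqrt{-18 + 642} = \sqrt{624} = 4 \sqrt{39}$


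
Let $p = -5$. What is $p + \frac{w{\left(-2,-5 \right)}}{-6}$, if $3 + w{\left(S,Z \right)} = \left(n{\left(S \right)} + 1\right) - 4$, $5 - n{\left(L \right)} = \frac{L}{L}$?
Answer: $- \frac{14}{3} \approx -4.6667$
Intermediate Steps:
$n{\left(L \right)} = 4$ ($n{\left(L \right)} = 5 - \frac{L}{L} = 5 - 1 = 4$)
$w{\left(S,Z \right)} = -2$ ($w{\left(S,Z \right)} = -3 + \left(\left(4 + 1\right) - 4\right) = -3 + \left(5 - 4\right) = -3 + 1 = -2$)
$p + \frac{w{\left(-2,-5 \right)}}{-6} = -5 + \frac{1}{-6} \left(-2\right) = -5 - - \frac{1}{3} = -5 + \frac{1}{3} = - \frac{14}{3}$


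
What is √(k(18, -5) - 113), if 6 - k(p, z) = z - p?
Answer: 2*I*√21 ≈ 9.1651*I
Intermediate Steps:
k(p, z) = 6 + p - z (k(p, z) = 6 - (z - p) = 6 + (p - z) = 6 + p - z)
√(k(18, -5) - 113) = √((6 + 18 - 1*(-5)) - 113) = √((6 + 18 + 5) - 113) = √(29 - 113) = √(-84) = 2*I*√21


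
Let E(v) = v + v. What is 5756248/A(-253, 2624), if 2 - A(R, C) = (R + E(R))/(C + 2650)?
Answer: 10119483984/3769 ≈ 2.6849e+6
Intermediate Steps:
E(v) = 2*v
A(R, C) = 2 - 3*R/(2650 + C) (A(R, C) = 2 - (R + 2*R)/(C + 2650) = 2 - 3*R/(2650 + C))
5756248/A(-253, 2624) = 5756248/(((5300 - 3*(-253) + 2*2624)/(2650 + 2624))) = 5756248/(((5300 + 759 + 5248)/5274)) = 5756248/(((1/5274)*11307)) = 5756248/(3769/1758) = 5756248*(1758/3769) = 10119483984/3769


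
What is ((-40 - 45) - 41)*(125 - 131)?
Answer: 756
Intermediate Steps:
((-40 - 45) - 41)*(125 - 131) = (-85 - 41)*(-6) = -126*(-6) = 756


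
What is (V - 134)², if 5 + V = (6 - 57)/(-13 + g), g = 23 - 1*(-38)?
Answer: 5022081/256 ≈ 19618.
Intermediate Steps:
g = 61 (g = 23 + 38 = 61)
V = -97/16 (V = -5 + (6 - 57)/(-13 + 61) = -5 - 51/48 = -5 - 51*1/48 = -5 - 17/16 = -97/16 ≈ -6.0625)
(V - 134)² = (-97/16 - 134)² = (-2241/16)² = 5022081/256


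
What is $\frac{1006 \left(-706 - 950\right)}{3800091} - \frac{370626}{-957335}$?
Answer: $- \frac{62148771198}{1212653372495} \approx -0.05125$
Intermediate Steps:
$\frac{1006 \left(-706 - 950\right)}{3800091} - \frac{370626}{-957335} = 1006 \left(-1656\right) \frac{1}{3800091} - - \frac{370626}{957335} = \left(-1665936\right) \frac{1}{3800091} + \frac{370626}{957335} = - \frac{555312}{1266697} + \frac{370626}{957335} = - \frac{62148771198}{1212653372495}$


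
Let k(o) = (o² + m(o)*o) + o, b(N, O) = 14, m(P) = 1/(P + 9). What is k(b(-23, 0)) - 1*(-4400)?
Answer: 106044/23 ≈ 4610.6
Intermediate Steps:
m(P) = 1/(9 + P)
k(o) = o + o² + o/(9 + o) (k(o) = (o² + o/(9 + o)) + o = o + o² + o/(9 + o))
k(b(-23, 0)) - 1*(-4400) = 14*(1 + (1 + 14)*(9 + 14))/(9 + 14) - 1*(-4400) = 14*(1 + 15*23)/23 + 4400 = 14*(1/23)*(1 + 345) + 4400 = 14*(1/23)*346 + 4400 = 4844/23 + 4400 = 106044/23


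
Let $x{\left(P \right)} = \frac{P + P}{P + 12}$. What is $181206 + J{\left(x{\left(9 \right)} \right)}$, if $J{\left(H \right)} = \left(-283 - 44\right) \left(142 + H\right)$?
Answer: $\frac{941442}{7} \approx 1.3449 \cdot 10^{5}$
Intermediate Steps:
$x{\left(P \right)} = \frac{2 P}{12 + P}$
$J{\left(H \right)} = -46434 - 327 H$ ($J{\left(H \right)} = - 327 \left(142 + H\right) = -46434 - 327 H$)
$181206 + J{\left(x{\left(9 \right)} \right)} = 181206 - \left(46434 + 327 \cdot 2 \cdot 9 \frac{1}{12 + 9}\right) = 181206 - \left(46434 + 327 \cdot 2 \cdot 9 \cdot \frac{1}{21}\right) = 181206 - \frac{327000}{7} = \frac{941442}{7}$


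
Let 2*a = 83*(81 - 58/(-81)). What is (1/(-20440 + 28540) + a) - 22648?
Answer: -155979949/8100 ≈ -19257.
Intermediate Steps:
a = 549377/162 (a = (83*(81 - 58/(-81)))/2 = (83*(81 - 58*(-1/81)))/2 = (83*(81 + 58/81))/2 = (83*(6619/81))/2 = (½)*(549377/81) = 549377/162 ≈ 3391.2)
(1/(-20440 + 28540) + a) - 22648 = (1/(-20440 + 28540) + 549377/162) - 22648 = (1/8100 + 549377/162) - 22648 = 27468851/8100 - 22648 = -155979949/8100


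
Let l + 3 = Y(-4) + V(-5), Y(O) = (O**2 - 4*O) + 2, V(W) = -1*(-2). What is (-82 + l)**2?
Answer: 2401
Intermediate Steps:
V(W) = 2
Y(O) = 2 + O**2 - 4*O
l = 33 (l = -3 + ((2 + (-4)**2 - 4*(-4)) + 2) = -3 + ((2 + 16 + 16) + 2) = -3 + (34 + 2) = -3 + 36 = 33)
(-82 + l)**2 = (-82 + 33)**2 = (-49)**2 = 2401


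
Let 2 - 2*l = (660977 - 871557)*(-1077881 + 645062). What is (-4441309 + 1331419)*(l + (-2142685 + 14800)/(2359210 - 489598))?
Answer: 44160980492893913457795/311602 ≈ 1.4172e+17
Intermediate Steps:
l = -45571512509 (l = 1 - (660977 - 871557)*(-1077881 + 645062)/2 = 1 - (-105290)*(-432819) = 1 - 1/2*91143025020 = 1 - 45571512510 = -45571512509)
(-4441309 + 1331419)*(l + (-2142685 + 14800)/(2359210 - 489598)) = (-4441309 + 1331419)*(-45571512509 + (-2142685 + 14800)/(2359210 - 489598)) = -3109890*(-45571512509 - 2127885/1869612) = -3109890*(-45571512509 - 2127885*1/1869612) = -3109890*(-45571512509 - 709295/623204) = -3109890*(-28400348882368131/623204) = 44160980492893913457795/311602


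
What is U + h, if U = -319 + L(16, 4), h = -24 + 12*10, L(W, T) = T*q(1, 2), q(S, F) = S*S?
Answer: -219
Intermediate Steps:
q(S, F) = S**2
L(W, T) = T (L(W, T) = T*1**2 = T*1 = T)
h = 96 (h = -24 + 120 = 96)
U = -315 (U = -319 + 4 = -315)
U + h = -315 + 96 = -219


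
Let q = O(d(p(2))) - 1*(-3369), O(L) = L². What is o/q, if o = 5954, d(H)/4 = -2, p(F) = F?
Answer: 5954/3433 ≈ 1.7343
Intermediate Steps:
d(H) = -8 (d(H) = 4*(-2) = -8)
q = 3433 (q = (-8)² - 1*(-3369) = 64 + 3369 = 3433)
o/q = 5954/3433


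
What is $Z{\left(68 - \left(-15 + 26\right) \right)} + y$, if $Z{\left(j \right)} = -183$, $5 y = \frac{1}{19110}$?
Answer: $- \frac{17485649}{95550} \approx -183.0$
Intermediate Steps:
$y = \frac{1}{95550}$ ($y = \frac{1}{5 \cdot 19110} = \frac{1}{5} \cdot \frac{1}{19110} = \frac{1}{95550} \approx 1.0466 \cdot 10^{-5}$)
$Z{\left(68 - \left(-15 + 26\right) \right)} + y = -183 + \frac{1}{95550} = - \frac{17485649}{95550}$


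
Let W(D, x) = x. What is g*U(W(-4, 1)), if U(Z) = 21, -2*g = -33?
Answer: 693/2 ≈ 346.50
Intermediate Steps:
g = 33/2 (g = -1/2*(-33) = 33/2 ≈ 16.500)
g*U(W(-4, 1)) = (33/2)*21 = 693/2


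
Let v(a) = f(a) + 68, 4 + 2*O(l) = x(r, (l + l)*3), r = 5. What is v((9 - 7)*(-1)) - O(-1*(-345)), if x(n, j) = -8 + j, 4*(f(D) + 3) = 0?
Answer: -964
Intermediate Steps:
f(D) = -3 (f(D) = -3 + (¼)*0 = -3 + 0 = -3)
O(l) = -6 + 3*l (O(l) = -2 + (-8 + (l + l)*3)/2 = -2 + (-8 + (2*l)*3)/2 = -2 + (-8 + 6*l)/2 = -2 + (-4 + 3*l) = -6 + 3*l)
v(a) = 65 (v(a) = -3 + 68 = 65)
v((9 - 7)*(-1)) - O(-1*(-345)) = 65 - (-6 + 3*(-1*(-345))) = 65 - (-6 + 3*345) = 65 - (-6 + 1035) = 65 - 1*1029 = 65 - 1029 = -964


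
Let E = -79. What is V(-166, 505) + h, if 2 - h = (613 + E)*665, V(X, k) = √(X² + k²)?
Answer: -355108 + √282581 ≈ -3.5458e+5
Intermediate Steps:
h = -355108 (h = 2 - (613 - 79)*665 = 2 - 534*665 = 2 - 1*355110 = 2 - 355110 = -355108)
V(-166, 505) + h = √((-166)² + 505²) - 355108 = √(27556 + 255025) - 355108 = √282581 - 355108 = -355108 + √282581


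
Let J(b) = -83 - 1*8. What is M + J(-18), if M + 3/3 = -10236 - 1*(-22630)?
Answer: 12302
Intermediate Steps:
M = 12393 (M = -1 + (-10236 - 1*(-22630)) = -1 + (-10236 + 22630) = -1 + 12394 = 12393)
J(b) = -91 (J(b) = -83 - 8 = -91)
M + J(-18) = 12393 - 91 = 12302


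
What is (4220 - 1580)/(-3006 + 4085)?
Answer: 2640/1079 ≈ 2.4467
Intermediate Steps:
(4220 - 1580)/(-3006 + 4085) = 2640/1079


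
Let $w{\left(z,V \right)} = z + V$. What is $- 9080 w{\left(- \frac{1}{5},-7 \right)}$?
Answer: $65376$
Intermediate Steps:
$w{\left(z,V \right)} = V + z$
$- 9080 w{\left(- \frac{1}{5},-7 \right)} = - 9080 \left(-7 - \frac{1}{5}\right) = \left(-9080\right) \left(- \frac{36}{5}\right) = 65376$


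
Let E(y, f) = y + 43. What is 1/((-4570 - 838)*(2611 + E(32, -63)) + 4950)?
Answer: -1/14520938 ≈ -6.8866e-8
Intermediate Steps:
E(y, f) = 43 + y
1/((-4570 - 838)*(2611 + E(32, -63)) + 4950) = 1/((-4570 - 838)*(2611 + (43 + 32)) + 4950) = 1/(-5408*(2611 + 75) + 4950) = 1/(-5408*2686 + 4950) = 1/(-14525888 + 4950) = 1/(-14520938) = -1/14520938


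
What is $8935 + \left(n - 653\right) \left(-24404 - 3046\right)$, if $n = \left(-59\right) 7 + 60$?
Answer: $27623635$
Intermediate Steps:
$n = -353$ ($n = -413 + 60 = -353$)
$8935 + \left(n - 653\right) \left(-24404 - 3046\right) = 8935 + \left(-353 - 653\right) \left(-24404 - 3046\right) = 8935 - -27614700 = 8935 + 27614700 = 27623635$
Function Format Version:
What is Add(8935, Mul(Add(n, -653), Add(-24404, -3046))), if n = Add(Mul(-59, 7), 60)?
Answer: 27623635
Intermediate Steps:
n = -353 (n = Add(-413, 60) = -353)
Add(8935, Mul(Add(n, -653), Add(-24404, -3046))) = Add(8935, Mul(Add(-353, -653), Add(-24404, -3046))) = Add(8935, Mul(-1006, -27450)) = Add(8935, 27614700) = 27623635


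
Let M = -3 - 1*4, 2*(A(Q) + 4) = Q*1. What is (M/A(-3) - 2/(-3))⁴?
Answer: 16777216/1185921 ≈ 14.147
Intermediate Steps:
A(Q) = -4 + Q/2 (A(Q) = -4 + (Q*1)/2 = -4 + Q/2)
M = -7 (M = -3 - 4 = -7)
(M/A(-3) - 2/(-3))⁴ = (-7/(-4 + (½)*(-3)) - 2/(-3))⁴ = (-7/(-4 - 3/2) - 2*(-⅓))⁴ = (-7/(-11/2) + ⅔)⁴ = (-7*(-2/11) + ⅔)⁴ = (14/11 + ⅔)⁴ = (64/33)⁴ = 16777216/1185921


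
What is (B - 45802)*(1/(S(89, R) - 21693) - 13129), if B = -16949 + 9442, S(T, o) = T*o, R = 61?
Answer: 11383073808613/16264 ≈ 6.9989e+8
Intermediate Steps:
B = -7507
(B - 45802)*(1/(S(89, R) - 21693) - 13129) = (-7507 - 45802)*(1/(89*61 - 21693) - 13129) = -53309*(1/(5429 - 21693) - 13129) = -53309*(1/(-16264) - 13129) = -53309*(-1/16264 - 13129) = -53309*(-213530057/16264) = 11383073808613/16264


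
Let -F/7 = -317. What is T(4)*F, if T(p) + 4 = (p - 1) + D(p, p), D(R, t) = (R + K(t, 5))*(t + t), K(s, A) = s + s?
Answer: 210805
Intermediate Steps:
F = 2219 (F = -7*(-317) = 2219)
K(s, A) = 2*s
D(R, t) = 2*t*(R + 2*t) (D(R, t) = (R + 2*t)*(t + t) = (R + 2*t)*(2*t) = 2*t*(R + 2*t))
T(p) = -5 + p + 6*p**2 (T(p) = -4 + ((p - 1) + 2*p*(p + 2*p)) = -4 + ((-1 + p) + 2*p*(3*p)) = -4 + ((-1 + p) + 6*p**2) = -4 + (-1 + p + 6*p**2) = -5 + p + 6*p**2)
T(4)*F = (-5 + 4 + 6*4**2)*2219 = (-5 + 4 + 6*16)*2219 = (-5 + 4 + 96)*2219 = 95*2219 = 210805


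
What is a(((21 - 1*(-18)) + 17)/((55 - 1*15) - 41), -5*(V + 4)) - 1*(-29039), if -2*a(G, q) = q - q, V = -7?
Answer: 29039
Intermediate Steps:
a(G, q) = 0 (a(G, q) = -(q - q)/2 = -½*0 = 0)
a(((21 - 1*(-18)) + 17)/((55 - 1*15) - 41), -5*(V + 4)) - 1*(-29039) = 0 - 1*(-29039) = 0 + 29039 = 29039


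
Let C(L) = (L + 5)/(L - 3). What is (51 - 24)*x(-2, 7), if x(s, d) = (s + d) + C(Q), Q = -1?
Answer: 108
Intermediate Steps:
C(L) = (5 + L)/(-3 + L)
x(s, d) = -1 + d + s (x(s, d) = (s + d) + (5 - 1)/(-3 - 1) = (d + s) + 4/(-4) = (d + s) - 1/4*4 = (d + s) - 1 = -1 + d + s)
(51 - 24)*x(-2, 7) = (51 - 24)*(-1 + 7 - 2) = 27*4 = 108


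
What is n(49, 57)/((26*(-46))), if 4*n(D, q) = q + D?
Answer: -53/2392 ≈ -0.022157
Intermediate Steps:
n(D, q) = D/4 + q/4 (n(D, q) = (q + D)/4 = (D + q)/4 = D/4 + q/4)
n(49, 57)/((26*(-46))) = ((¼)*49 + (¼)*57)/((26*(-46))) = (49/4 + 57/4)/(-1196) = (53/2)*(-1/1196) = -53/2392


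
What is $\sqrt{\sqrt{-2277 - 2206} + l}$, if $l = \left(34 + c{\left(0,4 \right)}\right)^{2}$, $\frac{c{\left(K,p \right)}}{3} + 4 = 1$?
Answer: $\sqrt{625 + i \sqrt{4483}} \approx 25.036 + 1.3372 i$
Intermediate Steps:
$c{\left(K,p \right)} = -9$ ($c{\left(K,p \right)} = -12 + 3 \cdot 1 = -12 + 3 = -9$)
$l = 625$ ($l = \left(34 - 9\right)^{2} = 25^{2} = 625$)
$\sqrt{\sqrt{-2277 - 2206} + l} = \sqrt{\sqrt{-2277 - 2206} + 625} = \sqrt{\sqrt{-4483} + 625} = \sqrt{i \sqrt{4483} + 625} = \sqrt{625 + i \sqrt{4483}}$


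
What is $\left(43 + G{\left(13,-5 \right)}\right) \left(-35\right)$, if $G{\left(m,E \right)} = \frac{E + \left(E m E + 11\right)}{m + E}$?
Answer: $- \frac{23625}{8} \approx -2953.1$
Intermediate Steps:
$G{\left(m,E \right)} = \frac{11 + E + m E^{2}}{E + m}$ ($G{\left(m,E \right)} = \frac{E + \left(m E^{2} + 11\right)}{E + m} = \frac{E + \left(11 + m E^{2}\right)}{E + m} = \frac{11 + E + m E^{2}}{E + m}$)
$\left(43 + G{\left(13,-5 \right)}\right) \left(-35\right) = \left(43 + \frac{11 - 5 + 13 \left(-5\right)^{2}}{-5 + 13}\right) \left(-35\right) = \left(43 + \frac{11 - 5 + 13 \cdot 25}{8}\right) \left(-35\right) = \left(43 + \frac{11 - 5 + 325}{8}\right) \left(-35\right) = \left(43 + \frac{1}{8} \cdot 331\right) \left(-35\right) = \left(43 + \frac{331}{8}\right) \left(-35\right) = \frac{675}{8} \left(-35\right) = - \frac{23625}{8}$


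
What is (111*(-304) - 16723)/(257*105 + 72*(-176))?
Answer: -50467/14313 ≈ -3.5260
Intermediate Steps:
(111*(-304) - 16723)/(257*105 + 72*(-176)) = (-33744 - 16723)/(26985 - 12672) = -50467/14313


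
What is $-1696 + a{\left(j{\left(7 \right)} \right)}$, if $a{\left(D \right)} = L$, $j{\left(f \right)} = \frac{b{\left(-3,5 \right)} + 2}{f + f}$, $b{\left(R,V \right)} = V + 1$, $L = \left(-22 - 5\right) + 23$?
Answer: $-1700$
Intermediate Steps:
$L = -4$ ($L = -27 + 23 = -4$)
$b{\left(R,V \right)} = 1 + V$
$j{\left(f \right)} = \frac{4}{f}$ ($j{\left(f \right)} = \frac{\left(1 + 5\right) + 2}{f + f} = \frac{6 + 2}{2 f} = 8 \frac{1}{2 f} = \frac{4}{f}$)
$a{\left(D \right)} = -4$
$-1696 + a{\left(j{\left(7 \right)} \right)} = -1696 - 4 = -1700$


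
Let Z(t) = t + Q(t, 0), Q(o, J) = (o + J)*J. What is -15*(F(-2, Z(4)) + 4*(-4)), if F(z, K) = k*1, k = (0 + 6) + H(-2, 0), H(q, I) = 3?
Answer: 105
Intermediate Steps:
Q(o, J) = J*(J + o) (Q(o, J) = (J + o)*J = J*(J + o))
k = 9 (k = (0 + 6) + 3 = 6 + 3 = 9)
Z(t) = t (Z(t) = t + 0*(0 + t) = t + 0*t = t + 0 = t)
F(z, K) = 9 (F(z, K) = 9*1 = 9)
-15*(F(-2, Z(4)) + 4*(-4)) = -15*(9 + 4*(-4)) = -15*(9 - 16) = -15*(-7) = 105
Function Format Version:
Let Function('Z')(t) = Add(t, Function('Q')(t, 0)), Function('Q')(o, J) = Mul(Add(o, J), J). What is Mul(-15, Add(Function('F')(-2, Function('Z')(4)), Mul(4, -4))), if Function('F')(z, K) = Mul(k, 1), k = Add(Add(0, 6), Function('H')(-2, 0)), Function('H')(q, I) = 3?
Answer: 105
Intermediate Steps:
Function('Q')(o, J) = Mul(J, Add(J, o)) (Function('Q')(o, J) = Mul(Add(J, o), J) = Mul(J, Add(J, o)))
k = 9 (k = Add(Add(0, 6), 3) = Add(6, 3) = 9)
Function('Z')(t) = t (Function('Z')(t) = Add(t, Mul(0, Add(0, t))) = Add(t, Mul(0, t)) = Add(t, 0) = t)
Function('F')(z, K) = 9 (Function('F')(z, K) = Mul(9, 1) = 9)
Mul(-15, Add(Function('F')(-2, Function('Z')(4)), Mul(4, -4))) = Mul(-15, Add(9, Mul(4, -4))) = Mul(-15, Add(9, -16)) = Mul(-15, -7) = 105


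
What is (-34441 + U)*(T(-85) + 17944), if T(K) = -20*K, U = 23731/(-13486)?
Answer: -4562270449854/6743 ≈ -6.7659e+8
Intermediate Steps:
U = -23731/13486 (U = 23731*(-1/13486) = -23731/13486 ≈ -1.7597)
(-34441 + U)*(T(-85) + 17944) = (-34441 - 23731/13486)*(-20*(-85) + 17944) = -464495057*(1700 + 17944)/13486 = -464495057/13486*19644 = -4562270449854/6743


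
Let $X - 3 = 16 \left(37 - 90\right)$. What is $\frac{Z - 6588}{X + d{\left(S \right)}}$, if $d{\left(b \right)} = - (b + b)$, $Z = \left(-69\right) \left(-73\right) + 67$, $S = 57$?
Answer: $\frac{212}{137} \approx 1.5474$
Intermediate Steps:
$Z = 5104$ ($Z = 5037 + 67 = 5104$)
$X = -845$ ($X = 3 + 16 \left(37 - 90\right) = 3 + 16 \left(-53\right) = 3 - 848 = -845$)
$d{\left(b \right)} = - 2 b$
$\frac{Z - 6588}{X + d{\left(S \right)}} = \frac{5104 - 6588}{-845 - 114} = - \frac{1484}{-845 - 114} = - \frac{1484}{-959} = \left(-1484\right) \left(- \frac{1}{959}\right) = \frac{212}{137}$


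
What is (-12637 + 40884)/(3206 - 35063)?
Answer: -28247/31857 ≈ -0.88668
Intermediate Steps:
(-12637 + 40884)/(3206 - 35063) = 28247/(-31857) = 28247*(-1/31857) = -28247/31857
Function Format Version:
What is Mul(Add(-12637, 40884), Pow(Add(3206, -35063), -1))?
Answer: Rational(-28247, 31857) ≈ -0.88668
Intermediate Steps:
Mul(Add(-12637, 40884), Pow(Add(3206, -35063), -1)) = Mul(28247, Pow(-31857, -1)) = Mul(28247, Rational(-1, 31857)) = Rational(-28247, 31857)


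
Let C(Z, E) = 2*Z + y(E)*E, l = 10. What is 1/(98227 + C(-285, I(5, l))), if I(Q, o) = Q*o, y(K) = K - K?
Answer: 1/97657 ≈ 1.0240e-5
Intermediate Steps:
y(K) = 0
C(Z, E) = 2*Z (C(Z, E) = 2*Z + 0*E = 2*Z + 0 = 2*Z)
1/(98227 + C(-285, I(5, l))) = 1/(98227 + 2*(-285)) = 1/(98227 - 570) = 1/97657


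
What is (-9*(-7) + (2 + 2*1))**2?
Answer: 4489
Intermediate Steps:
(-9*(-7) + (2 + 2*1))**2 = (63 + (2 + 2))**2 = (63 + 4)**2 = 67**2 = 4489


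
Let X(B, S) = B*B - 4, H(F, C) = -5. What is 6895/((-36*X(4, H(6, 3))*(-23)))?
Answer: 6895/9936 ≈ 0.69394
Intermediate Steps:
X(B, S) = -4 + B² (X(B, S) = B² - 4 = -4 + B²)
6895/((-36*X(4, H(6, 3))*(-23))) = 6895/((-36*(-4 + 4²)*(-23))) = 6895/((-36*(-4 + 16)*(-23))) = 6895/((-36*12*(-23))) = 6895/((-432*(-23))) = 6895/9936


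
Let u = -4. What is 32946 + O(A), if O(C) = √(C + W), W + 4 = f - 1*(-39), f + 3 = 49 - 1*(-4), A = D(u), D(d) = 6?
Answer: 32946 + √91 ≈ 32956.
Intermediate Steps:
A = 6
f = 50 (f = -3 + (49 - 1*(-4)) = -3 + (49 + 4) = -3 + 53 = 50)
W = 85 (W = -4 + (50 - 1*(-39)) = -4 + (50 + 39) = -4 + 89 = 85)
O(C) = √(85 + C) (O(C) = √(C + 85) = √(85 + C))
32946 + O(A) = 32946 + √(85 + 6) = 32946 + √91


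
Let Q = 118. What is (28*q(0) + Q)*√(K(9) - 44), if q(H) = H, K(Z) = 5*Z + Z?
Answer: 118*√10 ≈ 373.15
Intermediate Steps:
K(Z) = 6*Z
(28*q(0) + Q)*√(K(9) - 44) = (28*0 + 118)*√(6*9 - 44) = (0 + 118)*√(54 - 44) = 118*√10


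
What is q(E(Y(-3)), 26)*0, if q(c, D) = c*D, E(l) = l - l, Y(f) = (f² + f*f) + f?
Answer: 0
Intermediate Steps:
Y(f) = f + 2*f² (Y(f) = (f² + f²) + f = 2*f² + f = f + 2*f²)
E(l) = 0
q(c, D) = D*c
q(E(Y(-3)), 26)*0 = (26*0)*0 = 0*0 = 0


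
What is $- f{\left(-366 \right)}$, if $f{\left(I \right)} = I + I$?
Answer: $732$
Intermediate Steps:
$f{\left(I \right)} = 2 I$
$- f{\left(-366 \right)} = - 2 \left(-366\right) = \left(-1\right) \left(-732\right) = 732$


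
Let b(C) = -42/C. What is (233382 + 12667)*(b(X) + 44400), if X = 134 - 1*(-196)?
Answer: 600849935657/55 ≈ 1.0925e+10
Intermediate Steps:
X = 330 (X = 134 + 196 = 330)
(233382 + 12667)*(b(X) + 44400) = (233382 + 12667)*(-42/330 + 44400) = 246049*(-42*1/330 + 44400) = 246049*(-7/55 + 44400) = 246049*(2441993/55) = 600849935657/55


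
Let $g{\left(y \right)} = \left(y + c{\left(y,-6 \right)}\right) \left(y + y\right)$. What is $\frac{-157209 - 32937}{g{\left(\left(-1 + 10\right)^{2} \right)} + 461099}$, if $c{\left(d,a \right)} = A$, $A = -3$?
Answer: $- \frac{190146}{473735} \approx -0.40138$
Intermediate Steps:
$c{\left(d,a \right)} = -3$
$g{\left(y \right)} = 2 y \left(-3 + y\right)$ ($g{\left(y \right)} = \left(y - 3\right) \left(y + y\right) = \left(-3 + y\right) 2 y = 2 y \left(-3 + y\right)$)
$\frac{-157209 - 32937}{g{\left(\left(-1 + 10\right)^{2} \right)} + 461099} = \frac{-157209 - 32937}{2 \left(-1 + 10\right)^{2} \left(-3 + \left(-1 + 10\right)^{2}\right) + 461099} = - \frac{190146}{2 \cdot 9^{2} \left(-3 + 9^{2}\right) + 461099} = - \frac{190146}{2 \cdot 81 \left(-3 + 81\right) + 461099} = - \frac{190146}{2 \cdot 81 \cdot 78 + 461099} = - \frac{190146}{12636 + 461099} = - \frac{190146}{473735}$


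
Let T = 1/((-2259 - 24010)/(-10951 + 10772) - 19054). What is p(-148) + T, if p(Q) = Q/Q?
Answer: 3384218/3384397 ≈ 0.99995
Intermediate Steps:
p(Q) = 1
T = -179/3384397 (T = 1/(-26269/(-179) - 19054) = 1/(-26269*(-1/179) - 19054) = 1/(26269/179 - 19054) = 1/(-3384397/179) = -179/3384397 ≈ -5.2890e-5)
p(-148) + T = 1 - 179/3384397 = 3384218/3384397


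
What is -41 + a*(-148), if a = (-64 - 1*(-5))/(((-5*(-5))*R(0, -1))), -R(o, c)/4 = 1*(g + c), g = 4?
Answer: -5258/75 ≈ -70.107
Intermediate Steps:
R(o, c) = -16 - 4*c (R(o, c) = -4*(4 + c) = -16 - 4*c)
a = 59/300 (a = (-64 - 1*(-5))/(((-5*(-5))*(-16 - 4*(-1)))) = (-64 + 5)/((25*(-16 + 4))) = -59/(25*(-12)) = -59/(-300) = -59*(-1/300) = 59/300 ≈ 0.19667)
-41 + a*(-148) = -41 + (59/300)*(-148) = -41 - 2183/75 = -5258/75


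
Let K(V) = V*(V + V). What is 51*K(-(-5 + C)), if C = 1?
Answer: 1632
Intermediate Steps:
K(V) = 2*V² (K(V) = V*(2*V) = 2*V²)
51*K(-(-5 + C)) = 51*(2*(-(-5 + 1))²) = 51*(2*(-1*(-4))²) = 51*(2*4²) = 51*(2*16) = 51*32 = 1632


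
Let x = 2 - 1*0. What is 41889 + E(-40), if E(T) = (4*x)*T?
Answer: 41569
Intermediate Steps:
x = 2 (x = 2 + 0 = 2)
E(T) = 8*T (E(T) = (4*2)*T = 8*T)
41889 + E(-40) = 41889 + 8*(-40) = 41889 - 320 = 41569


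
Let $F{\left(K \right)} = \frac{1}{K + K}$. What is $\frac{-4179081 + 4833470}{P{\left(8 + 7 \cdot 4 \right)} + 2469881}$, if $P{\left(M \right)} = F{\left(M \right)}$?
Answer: $\frac{47116008}{177831433} \approx 0.26495$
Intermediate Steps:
$F{\left(K \right)} = \frac{1}{2 K}$
$P{\left(M \right)} = \frac{1}{2 M}$
$\frac{-4179081 + 4833470}{P{\left(8 + 7 \cdot 4 \right)} + 2469881} = \frac{-4179081 + 4833470}{\frac{1}{2 \left(8 + 7 \cdot 4\right)} + 2469881} = \frac{654389}{\frac{1}{2 \left(8 + 28\right)} + 2469881} = \frac{654389}{\frac{1}{2 \cdot 36} + 2469881} = \frac{654389}{\frac{1}{2} \cdot \frac{1}{36} + 2469881} = \frac{654389}{\frac{1}{72} + 2469881} = \frac{654389}{\frac{177831433}{72}} = 654389 \cdot \frac{72}{177831433} = \frac{47116008}{177831433}$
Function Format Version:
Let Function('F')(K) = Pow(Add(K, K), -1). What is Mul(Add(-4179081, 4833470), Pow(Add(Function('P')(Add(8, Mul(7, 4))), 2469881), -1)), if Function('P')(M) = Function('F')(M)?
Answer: Rational(47116008, 177831433) ≈ 0.26495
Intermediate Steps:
Function('F')(K) = Mul(Rational(1, 2), Pow(K, -1)) (Function('F')(K) = Pow(Mul(2, K), -1) = Mul(Rational(1, 2), Pow(K, -1)))
Function('P')(M) = Mul(Rational(1, 2), Pow(M, -1))
Mul(Add(-4179081, 4833470), Pow(Add(Function('P')(Add(8, Mul(7, 4))), 2469881), -1)) = Mul(Add(-4179081, 4833470), Pow(Add(Mul(Rational(1, 2), Pow(Add(8, Mul(7, 4)), -1)), 2469881), -1)) = Mul(654389, Pow(Add(Mul(Rational(1, 2), Pow(Add(8, 28), -1)), 2469881), -1)) = Mul(654389, Pow(Add(Mul(Rational(1, 2), Pow(36, -1)), 2469881), -1)) = Mul(654389, Pow(Add(Mul(Rational(1, 2), Rational(1, 36)), 2469881), -1)) = Mul(654389, Pow(Add(Rational(1, 72), 2469881), -1)) = Mul(654389, Pow(Rational(177831433, 72), -1)) = Mul(654389, Rational(72, 177831433)) = Rational(47116008, 177831433)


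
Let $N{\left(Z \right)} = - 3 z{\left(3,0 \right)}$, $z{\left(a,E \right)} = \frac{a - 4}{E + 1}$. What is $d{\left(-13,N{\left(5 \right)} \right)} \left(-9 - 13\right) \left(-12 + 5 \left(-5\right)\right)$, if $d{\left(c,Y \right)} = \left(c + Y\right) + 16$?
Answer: $4884$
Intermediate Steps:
$z{\left(a,E \right)} = \frac{-4 + a}{1 + E}$
$N{\left(Z \right)} = 3$ ($N{\left(Z \right)} = - 3 \frac{-4 + 3}{1 + 0} = - 3 \cdot 1^{-1} \left(-1\right) = - 3 \cdot 1 \left(-1\right) = \left(-3\right) \left(-1\right) = 3$)
$d{\left(c,Y \right)} = 16 + Y + c$ ($d{\left(c,Y \right)} = \left(Y + c\right) + 16 = 16 + Y + c$)
$d{\left(-13,N{\left(5 \right)} \right)} \left(-9 - 13\right) \left(-12 + 5 \left(-5\right)\right) = \left(16 + 3 - 13\right) \left(-9 - 13\right) \left(-12 + 5 \left(-5\right)\right) = 6 \left(- 22 \left(-12 - 25\right)\right) = 6 \left(\left(-22\right) \left(-37\right)\right) = 6 \cdot 814 = 4884$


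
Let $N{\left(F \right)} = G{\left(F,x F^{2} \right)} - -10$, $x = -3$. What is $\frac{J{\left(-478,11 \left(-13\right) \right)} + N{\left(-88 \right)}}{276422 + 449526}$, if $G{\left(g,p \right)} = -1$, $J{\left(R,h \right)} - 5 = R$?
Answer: $- \frac{116}{181487} \approx -0.00063916$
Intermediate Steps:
$J{\left(R,h \right)} = 5 + R$
$N{\left(F \right)} = 9$ ($N{\left(F \right)} = -1 - -10 = -1 + 10 = 9$)
$\frac{J{\left(-478,11 \left(-13\right) \right)} + N{\left(-88 \right)}}{276422 + 449526} = \frac{\left(5 - 478\right) + 9}{276422 + 449526} = \frac{-473 + 9}{725948} = \left(-464\right) \frac{1}{725948} = - \frac{116}{181487}$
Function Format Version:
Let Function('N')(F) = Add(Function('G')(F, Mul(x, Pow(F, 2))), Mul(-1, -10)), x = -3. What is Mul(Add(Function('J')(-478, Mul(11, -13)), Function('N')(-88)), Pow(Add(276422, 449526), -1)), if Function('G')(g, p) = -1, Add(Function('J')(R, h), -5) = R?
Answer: Rational(-116, 181487) ≈ -0.00063916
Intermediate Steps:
Function('J')(R, h) = Add(5, R)
Function('N')(F) = 9 (Function('N')(F) = Add(-1, Mul(-1, -10)) = Add(-1, 10) = 9)
Mul(Add(Function('J')(-478, Mul(11, -13)), Function('N')(-88)), Pow(Add(276422, 449526), -1)) = Mul(Add(Add(5, -478), 9), Pow(Add(276422, 449526), -1)) = Mul(Add(-473, 9), Pow(725948, -1)) = Mul(-464, Rational(1, 725948)) = Rational(-116, 181487)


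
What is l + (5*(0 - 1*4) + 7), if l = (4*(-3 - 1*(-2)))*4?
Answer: -29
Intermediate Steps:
l = -16 (l = (4*(-3 + 2))*4 = (4*(-1))*4 = -4*4 = -16)
l + (5*(0 - 1*4) + 7) = -16 + (5*(0 - 1*4) + 7) = -16 + (5*(0 - 4) + 7) = -16 + (5*(-4) + 7) = -16 + (-20 + 7) = -16 - 13 = -29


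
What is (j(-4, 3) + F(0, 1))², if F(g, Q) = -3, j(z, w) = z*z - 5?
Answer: 64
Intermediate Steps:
j(z, w) = -5 + z² (j(z, w) = z² - 5 = -5 + z²)
(j(-4, 3) + F(0, 1))² = ((-5 + (-4)²) - 3)² = ((-5 + 16) - 3)² = (11 - 3)² = 8² = 64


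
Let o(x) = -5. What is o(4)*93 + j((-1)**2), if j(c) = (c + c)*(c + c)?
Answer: -461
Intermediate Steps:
j(c) = 4*c**2 (j(c) = (2*c)*(2*c) = 4*c**2)
o(4)*93 + j((-1)**2) = -5*93 + 4*((-1)**2)**2 = -465 + 4*1**2 = -465 + 4*1 = -465 + 4 = -461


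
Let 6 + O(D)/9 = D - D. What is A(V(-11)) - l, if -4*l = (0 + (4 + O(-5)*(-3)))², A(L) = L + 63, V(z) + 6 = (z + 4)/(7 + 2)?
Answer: 62507/9 ≈ 6945.2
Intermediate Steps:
O(D) = -54 (O(D) = -54 + 9*(D - D) = -54 + 9*0 = -54 + 0 = -54)
V(z) = -50/9 + z/9 (V(z) = -6 + (z + 4)/(7 + 2) = -6 + (4 + z)/9 = -6 + (4 + z)*(⅑) = -6 + (4/9 + z/9) = -50/9 + z/9)
A(L) = 63 + L
l = -6889 (l = -(0 + (4 - 54*(-3)))²/4 = -(0 + (4 + 162))²/4 = -(0 + 166)²/4 = -¼*166² = -¼*27556 = -6889)
A(V(-11)) - l = (63 + (-50/9 + (⅑)*(-11))) - 1*(-6889) = (63 + (-50/9 - 11/9)) + 6889 = (63 - 61/9) + 6889 = 506/9 + 6889 = 62507/9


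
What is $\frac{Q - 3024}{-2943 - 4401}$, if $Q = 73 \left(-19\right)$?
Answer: $\frac{4411}{7344} \approx 0.60063$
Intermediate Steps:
$Q = -1387$
$\frac{Q - 3024}{-2943 - 4401} = \frac{-1387 - 3024}{-2943 - 4401} = - \frac{4411}{-7344} = \left(-4411\right) \left(- \frac{1}{7344}\right) = \frac{4411}{7344}$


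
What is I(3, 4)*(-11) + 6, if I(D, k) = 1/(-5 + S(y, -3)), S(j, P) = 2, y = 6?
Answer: 29/3 ≈ 9.6667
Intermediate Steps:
I(D, k) = -1/3 (I(D, k) = 1/(-5 + 2) = 1/(-3) = -1/3)
I(3, 4)*(-11) + 6 = -1/3*(-11) + 6 = 11/3 + 6 = 29/3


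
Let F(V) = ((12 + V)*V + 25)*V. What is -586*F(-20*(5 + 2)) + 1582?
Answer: 1472209382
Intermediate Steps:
F(V) = V*(25 + V*(12 + V)) (F(V) = (V*(12 + V) + 25)*V = (25 + V*(12 + V))*V = V*(25 + V*(12 + V)))
-586*F(-20*(5 + 2)) + 1582 = -586*(-20*(5 + 2))*(25 + (-20*(5 + 2))² + 12*(-20*(5 + 2))) + 1582 = -586*(-20*7)*(25 + (-20*7)² + 12*(-20*7)) + 1582 = -586*(-4*35)*(25 + (-4*35)² + 12*(-4*35)) + 1582 = -(-82040)*(25 + (-140)² + 12*(-140)) + 1582 = -(-82040)*(25 + 19600 - 1680) + 1582 = -(-82040)*17945 + 1582 = -586*(-2512300) + 1582 = 1472207800 + 1582 = 1472209382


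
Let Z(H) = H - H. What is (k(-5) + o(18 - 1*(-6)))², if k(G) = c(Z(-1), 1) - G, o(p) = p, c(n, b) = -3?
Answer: 676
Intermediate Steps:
Z(H) = 0
k(G) = -3 - G
(k(-5) + o(18 - 1*(-6)))² = ((-3 - 1*(-5)) + (18 - 1*(-6)))² = ((-3 + 5) + (18 + 6))² = (2 + 24)² = 26² = 676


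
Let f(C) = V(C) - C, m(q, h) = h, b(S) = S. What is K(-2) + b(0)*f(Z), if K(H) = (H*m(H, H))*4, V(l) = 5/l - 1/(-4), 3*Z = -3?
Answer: 16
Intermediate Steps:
Z = -1 (Z = (⅓)*(-3) = -1)
V(l) = ¼ + 5/l (V(l) = 5/l - 1*(-¼) = 5/l + ¼ = ¼ + 5/l)
f(C) = -C + (20 + C)/(4*C) (f(C) = (20 + C)/(4*C) - C = -C + (20 + C)/(4*C))
K(H) = 4*H² (K(H) = (H*H)*4 = H²*4 = 4*H²)
K(-2) + b(0)*f(Z) = 4*(-2)² + 0*(¼ - 1*(-1) + 5/(-1)) = 4*4 + 0*(¼ + 1 + 5*(-1)) = 16 + 0*(¼ + 1 - 5) = 16 + 0*(-15/4) = 16 + 0 = 16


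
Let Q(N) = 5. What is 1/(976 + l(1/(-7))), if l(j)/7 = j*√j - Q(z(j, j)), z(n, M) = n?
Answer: 6587/6198368 + I*√7/6198368 ≈ 0.0010627 + 4.2685e-7*I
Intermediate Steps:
l(j) = -35 + 7*j^(3/2) (l(j) = 7*(j*√j - 1*5) = 7*(j^(3/2) - 5) = 7*(-5 + j^(3/2)) = -35 + 7*j^(3/2))
1/(976 + l(1/(-7))) = 1/(976 + (-35 + 7*(1/(-7))^(3/2))) = 1/(976 + (-35 + 7*(-⅐)^(3/2))) = 1/(976 + (-35 + 7*(-I*√7/49))) = 1/(976 + (-35 - I*√7/7)) = 1/(941 - I*√7/7)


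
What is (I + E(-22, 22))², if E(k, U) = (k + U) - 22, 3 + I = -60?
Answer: 7225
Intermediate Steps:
I = -63 (I = -3 - 60 = -63)
E(k, U) = -22 + U + k (E(k, U) = (U + k) - 22 = -22 + U + k)
(I + E(-22, 22))² = (-63 + (-22 + 22 - 22))² = (-63 - 22)² = (-85)² = 7225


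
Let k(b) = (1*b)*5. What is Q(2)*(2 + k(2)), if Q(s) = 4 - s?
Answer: 24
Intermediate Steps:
k(b) = 5*b (k(b) = b*5 = 5*b)
Q(2)*(2 + k(2)) = (4 - 1*2)*(2 + 5*2) = (4 - 2)*(2 + 10) = 2*12 = 24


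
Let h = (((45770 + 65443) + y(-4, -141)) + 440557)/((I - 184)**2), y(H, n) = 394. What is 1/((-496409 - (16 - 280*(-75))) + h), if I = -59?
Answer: -59049/30552876661 ≈ -1.9327e-6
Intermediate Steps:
h = 552164/59049 (h = (((45770 + 65443) + 394) + 440557)/((-59 - 184)**2) = ((111213 + 394) + 440557)/((-243)**2) = (111607 + 440557)/59049 = 552164*(1/59049) = 552164/59049 ≈ 9.3510)
1/((-496409 - (16 - 280*(-75))) + h) = 1/((-496409 - (16 - 280*(-75))) + 552164/59049) = 1/((-496409 - (16 + 21000)) + 552164/59049) = 1/((-496409 - 1*21016) + 552164/59049) = 1/((-496409 - 21016) + 552164/59049) = 1/(-517425 + 552164/59049) = 1/(-30552876661/59049) = -59049/30552876661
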